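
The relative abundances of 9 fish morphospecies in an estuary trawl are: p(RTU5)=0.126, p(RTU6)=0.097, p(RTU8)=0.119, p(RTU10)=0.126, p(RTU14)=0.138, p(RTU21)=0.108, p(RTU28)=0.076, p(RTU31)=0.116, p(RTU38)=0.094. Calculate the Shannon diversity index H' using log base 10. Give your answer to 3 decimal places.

0.948

Each pᵢ log₁₀ pᵢ term (working shown to 5 dp, full precision carried): 0.126×(-0.89963)=-0.11335, 0.097×(-1.01323)=-0.09828, 0.119×(-0.92445)=-0.11001, 0.126×(-0.89963)=-0.11335, 0.138×(-0.86012)=-0.11870, 0.108×(-0.96658)=-0.10439, 0.076×(-1.11919)=-0.08506, 0.116×(-0.93554)=-0.10852, 0.094×(-1.02687)=-0.09653.
Sum = -0.94819, so H' = 0.948.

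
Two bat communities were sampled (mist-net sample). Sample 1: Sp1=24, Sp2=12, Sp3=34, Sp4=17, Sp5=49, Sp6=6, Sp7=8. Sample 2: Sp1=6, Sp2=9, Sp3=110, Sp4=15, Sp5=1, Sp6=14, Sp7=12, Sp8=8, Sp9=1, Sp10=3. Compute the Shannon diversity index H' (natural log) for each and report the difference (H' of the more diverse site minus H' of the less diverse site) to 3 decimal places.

Sample 1: N=150, proportions 0.16, 0.08, 0.22667, 0.11333, 0.32667, 0.04, 0.05333, giving H' = 1.72905 (working shown to 5 dp, full precision carried).
Sample 2: N=179, proportions 0.03352, 0.05028, 0.61453, 0.0838, 0.00559, 0.07821, 0.06704, 0.04469, 0.00559, 0.01676, giving H' = 1.41702.
Difference = |1.72905 − 1.41702| = 0.31203, i.e. 0.312 to 3 decimal places.

0.312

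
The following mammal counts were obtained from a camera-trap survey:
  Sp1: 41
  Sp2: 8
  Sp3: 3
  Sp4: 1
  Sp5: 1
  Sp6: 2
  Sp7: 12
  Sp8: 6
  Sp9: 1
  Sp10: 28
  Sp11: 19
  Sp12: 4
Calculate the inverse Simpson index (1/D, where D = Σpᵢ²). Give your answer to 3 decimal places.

5.118

Total N = 41+8+3+1+1+2+12+6+1+28+19+4 = 126, so the proportions are 0.3253968, 0.0634921, 0.0238095, 0.0079365, 0.0079365, 0.015873, 0.0952381, 0.047619, 0.0079365, 0.2222222, 0.1507937, 0.031746 (working shown to 7 dp, full precision carried).
D = 0.3253968² + 0.0634921² + 0.0238095² + 0.0079365² + 0.0079365² + 0.015873² + 0.0952381² + 0.047619² + 0.0079365² + 0.2222222² + 0.1507937² + 0.031746² = 0.1058831 + 0.0040312 + 0.0005669 + 0.0000630 + 0.0000630 + 0.0002520 + 0.0090703 + 0.0022676 + 0.0000630 + 0.0493827 + 0.0227387 + 0.0010078 = 0.1953893.
So 1/D = 5.11799, i.e. 5.118 to 3 decimal places.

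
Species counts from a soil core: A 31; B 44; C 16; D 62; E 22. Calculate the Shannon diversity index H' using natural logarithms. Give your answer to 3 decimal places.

Total N = 31+44+16+62+22 = 175, so the proportions are 0.17714, 0.25143, 0.09143, 0.35429, 0.12571 (working shown to 5 dp, full precision carried).
Each pᵢ ln pᵢ term: 0.17714×(-1.73080)=-0.30660, 0.25143×(-1.38060)=-0.34712, 0.09143×(-2.39220)=-0.21872, 0.35429×(-1.03765)=-0.36763, 0.12571×(-2.07374)=-0.26070.
Sum = -1.50076, so H' = 1.501.

1.501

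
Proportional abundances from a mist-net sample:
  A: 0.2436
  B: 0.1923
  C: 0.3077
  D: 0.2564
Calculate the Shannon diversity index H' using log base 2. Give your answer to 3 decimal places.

1.980

Each pᵢ log₂ pᵢ term (working shown to 5 dp, full precision carried): 0.2436×(-2.03741)=-0.49631, 0.1923×(-2.37857)=-0.45740, 0.3077×(-1.70040)=-0.52321, 0.2564×(-1.96353)=-0.50345.
Sum = -1.98038, so H' = 1.980.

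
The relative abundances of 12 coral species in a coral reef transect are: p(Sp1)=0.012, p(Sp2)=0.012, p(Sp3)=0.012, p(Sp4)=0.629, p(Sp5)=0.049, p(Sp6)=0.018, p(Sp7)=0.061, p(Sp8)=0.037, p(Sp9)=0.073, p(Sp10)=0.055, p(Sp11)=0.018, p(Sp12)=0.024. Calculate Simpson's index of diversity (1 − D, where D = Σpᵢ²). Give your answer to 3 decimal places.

D = 0.012² + 0.012² + 0.012² + 0.629² + 0.049² + 0.018² + 0.061² + 0.037² + 0.073² + 0.055² + 0.018² + 0.024² = 0.00014 + 0.00014 + 0.00014 + 0.39564 + 0.00240 + 0.00032 + 0.00372 + 0.00137 + 0.00533 + 0.00302 + 0.00032 + 0.00058 = 0.41314 (working shown to 5 dp, full precision carried).
So 1 − D = 0.58686, i.e. 0.587 to 3 decimal places.

0.587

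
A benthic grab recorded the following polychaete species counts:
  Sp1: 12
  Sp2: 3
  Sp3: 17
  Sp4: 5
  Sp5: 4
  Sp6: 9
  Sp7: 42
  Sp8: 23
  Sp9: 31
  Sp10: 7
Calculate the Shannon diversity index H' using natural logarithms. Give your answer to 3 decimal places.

Total N = 12+3+17+5+4+9+42+23+31+7 = 153, so the proportions are 0.07843, 0.01961, 0.11111, 0.03268, 0.02614, 0.05882, 0.27451, 0.15033, 0.20261, 0.04575 (working shown to 5 dp, full precision carried).
Each pᵢ ln pᵢ term: 0.07843×(-2.54553)=-0.19965, 0.01961×(-3.93183)=-0.07709, 0.11111×(-2.19722)=-0.24414, 0.03268×(-3.42100)=-0.11180, 0.02614×(-3.64414)=-0.09527, 0.05882×(-2.83321)=-0.16666, 0.27451×(-1.29277)=-0.35488, 0.15033×(-1.89494)=-0.28486, 0.20261×(-1.59645)=-0.32346, 0.04575×(-3.08453)=-0.14112.
Sum = -1.99893, so H' = 1.999.

1.999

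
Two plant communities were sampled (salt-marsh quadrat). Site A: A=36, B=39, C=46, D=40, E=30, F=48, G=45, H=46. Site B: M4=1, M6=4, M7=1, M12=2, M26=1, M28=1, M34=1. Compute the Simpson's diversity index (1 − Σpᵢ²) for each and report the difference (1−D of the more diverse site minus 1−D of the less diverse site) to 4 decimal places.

0.0792

Site A: N=330, proportions 0.109091, 0.118182, 0.139394, 0.121212, 0.090909, 0.145455, 0.136364, 0.139394, giving 1−D = 0.872562 (working shown to 6 dp, full precision carried).
Site B: N=11, proportions 0.090909, 0.363636, 0.090909, 0.181818, 0.090909, 0.090909, 0.090909, giving 1−D = 0.793388.
Difference = |0.872562 − 0.793388| = 0.079174, i.e. 0.0792 to 4 decimal places.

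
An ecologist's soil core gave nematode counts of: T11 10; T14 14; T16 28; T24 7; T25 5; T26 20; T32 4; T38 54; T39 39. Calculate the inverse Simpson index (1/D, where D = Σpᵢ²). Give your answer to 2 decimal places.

5.45

Total N = 10+14+28+7+5+20+4+54+39 = 181, so the proportions are 0.055249, 0.077348, 0.154696, 0.038674, 0.027624, 0.110497, 0.022099, 0.298343, 0.21547 (working shown to 6 dp, full precision carried).
D = 0.055249² + 0.077348² + 0.154696² + 0.038674² + 0.027624² + 0.110497² + 0.022099² + 0.298343² + 0.21547² = 0.003052 + 0.005983 + 0.023931 + 0.001496 + 0.000763 + 0.012210 + 0.000488 + 0.089008 + 0.046427 = 0.183358.
So 1/D = 5.4538, i.e. 5.45 to 2 decimal places.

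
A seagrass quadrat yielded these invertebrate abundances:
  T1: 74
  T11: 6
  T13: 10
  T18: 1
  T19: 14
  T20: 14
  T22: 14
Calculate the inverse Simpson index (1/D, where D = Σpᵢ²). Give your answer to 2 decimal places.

Total N = 74+6+10+1+14+14+14 = 133, so the proportions are 0.55639, 0.04511, 0.07519, 0.00752, 0.10526, 0.10526, 0.10526 (working shown to 5 dp, full precision carried).
D = 0.55639² + 0.04511² + 0.07519² + 0.00752² + 0.10526² + 0.10526² + 0.10526² = 0.30957 + 0.00204 + 0.00565 + 0.00006 + 0.01108 + 0.01108 + 0.01108 = 0.35056.
So 1/D = 2.8526, i.e. 2.85 to 2 decimal places.

2.85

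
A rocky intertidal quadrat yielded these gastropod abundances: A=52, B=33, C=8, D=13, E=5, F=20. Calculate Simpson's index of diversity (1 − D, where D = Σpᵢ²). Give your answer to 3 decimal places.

0.741

Total N = 52+33+8+13+5+20 = 131, so the proportions are 0.39695, 0.25191, 0.06107, 0.09924, 0.03817, 0.15267 (working shown to 5 dp, full precision carried).
D = 0.39695² + 0.25191² + 0.06107² + 0.09924² + 0.03817² + 0.15267² = 0.15757 + 0.06346 + 0.00373 + 0.00985 + 0.00146 + 0.02331 = 0.25937.
So 1 − D = 0.74063, i.e. 0.741 to 3 decimal places.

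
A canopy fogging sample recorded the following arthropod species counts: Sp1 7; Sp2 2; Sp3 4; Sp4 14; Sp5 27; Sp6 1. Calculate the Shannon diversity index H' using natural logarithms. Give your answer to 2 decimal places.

1.34

Total N = 7+2+4+14+27+1 = 55, so the proportions are 0.1273, 0.0364, 0.0727, 0.2545, 0.4909, 0.0182 (working shown to 4 dp, full precision carried).
Each pᵢ ln pᵢ term: 0.1273×(-2.0614)=-0.2624, 0.0364×(-3.3142)=-0.1205, 0.0727×(-2.6210)=-0.1906, 0.2545×(-1.3683)=-0.3483, 0.4909×(-0.7115)=-0.3493, 0.0182×(-4.0073)=-0.0729.
Sum = -1.3439, so H' = 1.34.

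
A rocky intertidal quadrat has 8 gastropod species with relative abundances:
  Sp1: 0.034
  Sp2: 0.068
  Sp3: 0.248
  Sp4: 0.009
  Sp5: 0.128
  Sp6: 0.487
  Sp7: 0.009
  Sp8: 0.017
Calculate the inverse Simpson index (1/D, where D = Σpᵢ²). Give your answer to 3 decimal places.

3.112

D = 0.034² + 0.068² + 0.248² + 0.009² + 0.128² + 0.487² + 0.009² + 0.017² = 0.001156 + 0.004624 + 0.061504 + 0.000081 + 0.016384 + 0.237169 + 0.000081 + 0.000289 = 0.321288 (working shown to 6 dp, full precision carried).
So 1/D = 3.11247, i.e. 3.112 to 3 decimal places.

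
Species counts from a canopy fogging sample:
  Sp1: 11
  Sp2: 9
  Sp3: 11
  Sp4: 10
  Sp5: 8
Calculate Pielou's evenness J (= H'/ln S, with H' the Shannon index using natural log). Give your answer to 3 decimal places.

Total N = 11+9+11+10+8 = 49, so the proportions are 0.22449, 0.18367, 0.22449, 0.20408, 0.16327 (working shown to 5 dp, full precision carried).
H' = −Σ pᵢ ln pᵢ = −((-0.33537) + (-0.31125) + (-0.33537) + (-0.32433) + (-0.29590)) = 1.60223.
With S = 5 species, ln S = 1.60944, so J = 1.60223/1.60944 = 0.99552, i.e. 0.996 to 3 decimal places.

0.996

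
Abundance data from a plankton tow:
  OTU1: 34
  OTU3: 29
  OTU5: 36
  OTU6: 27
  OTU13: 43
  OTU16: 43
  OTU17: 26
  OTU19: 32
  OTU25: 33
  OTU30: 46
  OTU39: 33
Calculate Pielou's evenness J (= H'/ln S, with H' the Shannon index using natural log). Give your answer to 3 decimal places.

Total N = 34+29+36+27+43+43+26+32+33+46+33 = 382, so the proportions are 0.08901, 0.07592, 0.09424, 0.07068, 0.11257, 0.11257, 0.06806, 0.08377, 0.08639, 0.12042, 0.08639 (working shown to 5 dp, full precision carried).
H' = −Σ pᵢ ln pᵢ = −((-0.21531) + (-0.19572) + (-0.22259) + (-0.18727) + (-0.24587) + (-0.24587) + (-0.18291) + (-0.20772) + (-0.21156) + (-0.25490) + (-0.21156)) = 2.38127.
With S = 11 species, ln S = 2.39790, so J = 2.38127/2.39790 = 0.99307, i.e. 0.993 to 3 decimal places.

0.993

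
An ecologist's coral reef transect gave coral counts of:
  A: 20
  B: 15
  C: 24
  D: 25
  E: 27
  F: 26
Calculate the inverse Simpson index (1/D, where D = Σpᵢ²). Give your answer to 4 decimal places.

Total N = 20+15+24+25+27+26 = 137, so the proportions are 0.1459854, 0.10948905, 0.17518248, 0.18248175, 0.19708029, 0.18978102 (working shown to 8 dp, full precision carried).
D = 0.1459854² + 0.10948905² + 0.17518248² + 0.18248175² + 0.19708029² + 0.18978102² = 0.02131174 + 0.01198785 + 0.03068890 + 0.03329959 + 0.03884064 + 0.03601684 = 0.17214556.
So 1/D = 5.809037, i.e. 5.8090 to 4 decimal places.

5.8090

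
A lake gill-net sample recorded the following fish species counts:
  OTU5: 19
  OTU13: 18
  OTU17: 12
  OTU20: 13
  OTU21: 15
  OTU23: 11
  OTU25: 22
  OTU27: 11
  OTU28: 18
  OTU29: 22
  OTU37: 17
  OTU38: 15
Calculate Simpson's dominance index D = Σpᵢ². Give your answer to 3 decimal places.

0.088

Total N = 19+18+12+13+15+11+22+11+18+22+17+15 = 193, so the proportions are 0.09845, 0.09326, 0.06218, 0.06736, 0.07772, 0.05699, 0.11399, 0.05699, 0.09326, 0.11399, 0.08808, 0.07772 (working shown to 5 dp, full precision carried).
D = 0.09845² + 0.09326² + 0.06218² + 0.06736² + 0.07772² + 0.05699² + 0.11399² + 0.05699² + 0.09326² + 0.11399² + 0.08808² + 0.07772² = 0.00969 + 0.00870 + 0.00387 + 0.00454 + 0.00604 + 0.00325 + 0.01299 + 0.00325 + 0.00870 + 0.01299 + 0.00776 + 0.00604 = 0.08781.
To 3 decimal places, D = 0.088.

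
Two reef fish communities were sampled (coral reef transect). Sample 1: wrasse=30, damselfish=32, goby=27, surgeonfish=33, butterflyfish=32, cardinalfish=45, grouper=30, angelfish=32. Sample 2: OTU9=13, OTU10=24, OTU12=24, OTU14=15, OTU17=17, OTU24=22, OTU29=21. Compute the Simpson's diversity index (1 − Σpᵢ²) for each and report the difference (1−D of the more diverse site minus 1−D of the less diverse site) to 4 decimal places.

0.0213

Sample 1: N=261, proportions 0.114943, 0.122605, 0.103448, 0.126437, 0.122605, 0.172414, 0.114943, 0.122605, giving 1−D = 0.872066 (working shown to 6 dp, full precision carried).
Sample 2: N=136, proportions 0.095588, 0.176471, 0.176471, 0.110294, 0.125, 0.161765, 0.154412, giving 1−D = 0.850779.
Difference = |0.872066 − 0.850779| = 0.021287, i.e. 0.0213 to 4 decimal places.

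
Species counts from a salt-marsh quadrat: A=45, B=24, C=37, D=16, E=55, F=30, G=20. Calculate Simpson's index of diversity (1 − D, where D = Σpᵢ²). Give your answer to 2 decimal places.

Total N = 45+24+37+16+55+30+20 = 227, so the proportions are 0.1982, 0.1057, 0.163, 0.0705, 0.2423, 0.1322, 0.0881 (working shown to 4 dp, full precision carried).
D = 0.1982² + 0.1057² + 0.163² + 0.0705² + 0.2423² + 0.1322² + 0.0881² = 0.0393 + 0.0112 + 0.0266 + 0.0050 + 0.0587 + 0.0175 + 0.0078 = 0.1659.
So 1 − D = 0.8341, i.e. 0.83 to 2 decimal places.

0.83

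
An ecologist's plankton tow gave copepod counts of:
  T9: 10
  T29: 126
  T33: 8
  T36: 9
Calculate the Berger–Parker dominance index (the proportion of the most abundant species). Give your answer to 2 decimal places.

Total N = 10+126+8+9 = 153, so the proportions are 0.0654, 0.8235, 0.0523, 0.0588 (working shown to 4 dp, full precision carried).
The largest proportion is 0.8235, i.e. d = 0.82 to 2 decimal places.

0.82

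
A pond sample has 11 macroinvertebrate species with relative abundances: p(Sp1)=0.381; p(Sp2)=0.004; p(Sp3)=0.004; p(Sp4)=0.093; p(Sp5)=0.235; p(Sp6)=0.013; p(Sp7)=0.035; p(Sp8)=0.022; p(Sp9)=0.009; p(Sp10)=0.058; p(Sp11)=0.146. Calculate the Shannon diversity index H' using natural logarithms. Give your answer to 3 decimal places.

Each pᵢ ln pᵢ term (working shown to 5 dp, full precision carried): 0.381×(-0.96496)=-0.36765, 0.004×(-5.52146)=-0.02209, 0.004×(-5.52146)=-0.02209, 0.093×(-2.37516)=-0.22089, 0.235×(-1.44817)=-0.34032, 0.013×(-4.34281)=-0.05646, 0.035×(-3.35241)=-0.11733, 0.022×(-3.81671)=-0.08397, 0.009×(-4.71053)=-0.04239, 0.058×(-2.84731)=-0.16514, 0.146×(-1.92415)=-0.28093.
Sum = -1.71925, so H' = 1.719.

1.719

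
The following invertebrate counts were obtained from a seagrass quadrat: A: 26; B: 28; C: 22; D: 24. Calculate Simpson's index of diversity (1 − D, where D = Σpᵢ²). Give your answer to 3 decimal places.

Total N = 26+28+22+24 = 100, so the proportions are 0.26, 0.28, 0.22, 0.24 (working shown to 5 dp, full precision carried).
D = 0.26² + 0.28² + 0.22² + 0.24² = 0.06760 + 0.07840 + 0.04840 + 0.05760 = 0.25200.
So 1 − D = 0.74800, i.e. 0.748 to 3 decimal places.

0.748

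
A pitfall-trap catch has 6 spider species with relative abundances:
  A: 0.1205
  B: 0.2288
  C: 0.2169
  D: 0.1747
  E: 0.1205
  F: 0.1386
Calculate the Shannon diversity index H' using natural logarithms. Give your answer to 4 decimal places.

Each pᵢ ln pᵢ term (working shown to 6 dp, full precision carried): 0.1205×(-2.116106)=-0.254991, 0.2288×(-1.474907)=-0.337459, 0.2169×(-1.528319)=-0.331492, 0.1747×(-1.744685)=-0.304796, 0.1205×(-2.116106)=-0.254991, 0.1386×(-1.976163)=-0.273896.
Sum = -1.757625, so H' = 1.7576.

1.7576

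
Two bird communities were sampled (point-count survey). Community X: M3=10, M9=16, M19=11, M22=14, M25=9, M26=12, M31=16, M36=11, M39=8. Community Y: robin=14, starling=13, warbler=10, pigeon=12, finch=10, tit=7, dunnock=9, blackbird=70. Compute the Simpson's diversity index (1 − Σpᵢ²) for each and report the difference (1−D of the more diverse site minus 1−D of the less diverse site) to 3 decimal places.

Community X: N=107, proportions 0.09346, 0.14953, 0.1028, 0.13084, 0.08411, 0.11215, 0.14953, 0.1028, 0.07477, giving 1−D = 0.88305 (working shown to 5 dp, full precision carried).
Community Y: N=145, proportions 0.09655, 0.08966, 0.06897, 0.08276, 0.06897, 0.04828, 0.06207, 0.48276, giving 1−D = 0.72704.
Difference = |0.88305 − 0.72704| = 0.15601, i.e. 0.156 to 3 decimal places.

0.156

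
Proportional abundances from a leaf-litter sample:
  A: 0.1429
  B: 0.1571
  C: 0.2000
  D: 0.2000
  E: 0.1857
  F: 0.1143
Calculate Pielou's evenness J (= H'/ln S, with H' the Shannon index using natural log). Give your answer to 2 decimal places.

0.99

H' = −Σ pᵢ ln pᵢ = −((-0.2780) + (-0.2908) + (-0.3219) + (-0.3219) + (-0.3126) + (-0.2479)) = 1.7731 (working shown to 4 dp, full precision carried).
With S = 6 species, ln S = 1.7918, so J = 1.7731/1.7918 = 0.9896, i.e. 0.99 to 2 decimal places.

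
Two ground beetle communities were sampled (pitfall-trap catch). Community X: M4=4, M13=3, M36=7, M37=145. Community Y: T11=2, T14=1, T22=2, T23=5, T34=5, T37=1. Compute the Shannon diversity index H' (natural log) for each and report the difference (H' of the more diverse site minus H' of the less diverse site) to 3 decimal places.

Community X: N=159, proportions 0.02516, 0.01887, 0.04403, 0.91195, giving H' = 0.38910 (working shown to 5 dp, full precision carried).
Community Y: N=16, proportions 0.125, 0.0625, 0.125, 0.3125, 0.3125, 0.0625, giving H' = 1.59340.
Difference = |0.38910 − 1.59340| = 1.20430, i.e. 1.204 to 3 decimal places.

1.204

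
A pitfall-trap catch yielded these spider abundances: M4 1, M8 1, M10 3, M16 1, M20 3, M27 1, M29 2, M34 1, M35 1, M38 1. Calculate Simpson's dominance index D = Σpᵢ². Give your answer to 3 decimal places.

0.129

Total N = 1+1+3+1+3+1+2+1+1+1 = 15, so the proportions are 0.06667, 0.06667, 0.2, 0.06667, 0.2, 0.06667, 0.13333, 0.06667, 0.06667, 0.06667 (working shown to 5 dp, full precision carried).
D = 0.06667² + 0.06667² + 0.2² + 0.06667² + 0.2² + 0.06667² + 0.13333² + 0.06667² + 0.06667² + 0.06667² = 0.00444 + 0.00444 + 0.04000 + 0.00444 + 0.04000 + 0.00444 + 0.01778 + 0.00444 + 0.00444 + 0.00444 = 0.12889.
To 3 decimal places, D = 0.129.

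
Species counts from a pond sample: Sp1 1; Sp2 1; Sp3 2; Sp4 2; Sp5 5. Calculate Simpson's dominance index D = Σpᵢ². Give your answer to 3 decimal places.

0.289

Total N = 1+1+2+2+5 = 11, so the proportions are 0.09091, 0.09091, 0.18182, 0.18182, 0.45455 (working shown to 5 dp, full precision carried).
D = 0.09091² + 0.09091² + 0.18182² + 0.18182² + 0.45455² = 0.00826 + 0.00826 + 0.03306 + 0.03306 + 0.20661 = 0.28926.
To 3 decimal places, D = 0.289.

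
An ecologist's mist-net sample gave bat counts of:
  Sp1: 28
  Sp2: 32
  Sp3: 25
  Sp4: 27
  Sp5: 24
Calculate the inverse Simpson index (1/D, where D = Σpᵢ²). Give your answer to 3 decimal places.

Total N = 28+32+25+27+24 = 136, so the proportions are 0.2058824, 0.2352941, 0.1838235, 0.1985294, 0.1764706 (working shown to 7 dp, full precision carried).
D = 0.2058824² + 0.2352941² + 0.1838235² + 0.1985294² + 0.1764706² = 0.0423875 + 0.0553633 + 0.0337911 + 0.0394139 + 0.0311419 = 0.2020978.
So 1/D = 4.94810, i.e. 4.948 to 3 decimal places.

4.948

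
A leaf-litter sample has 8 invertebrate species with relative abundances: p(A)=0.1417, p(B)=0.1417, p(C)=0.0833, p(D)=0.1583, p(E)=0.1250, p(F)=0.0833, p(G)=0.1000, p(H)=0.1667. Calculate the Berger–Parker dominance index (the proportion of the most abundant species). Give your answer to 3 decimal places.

0.167

The largest proportion is 0.1667, i.e. d = 0.167 to 3 decimal places.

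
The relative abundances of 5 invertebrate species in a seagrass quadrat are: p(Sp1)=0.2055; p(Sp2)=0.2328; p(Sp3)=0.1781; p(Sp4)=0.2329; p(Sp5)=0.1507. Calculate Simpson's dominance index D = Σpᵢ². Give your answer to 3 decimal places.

D = 0.2055² + 0.2328² + 0.1781² + 0.2329² + 0.1507² = 0.04223 + 0.05420 + 0.03172 + 0.05424 + 0.02271 = 0.20510 (working shown to 5 dp, full precision carried).
To 3 decimal places, D = 0.205.

0.205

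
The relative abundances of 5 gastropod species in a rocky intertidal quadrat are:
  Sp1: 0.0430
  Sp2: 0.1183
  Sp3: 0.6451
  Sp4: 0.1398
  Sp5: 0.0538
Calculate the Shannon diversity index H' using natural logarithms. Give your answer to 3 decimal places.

1.103

Each pᵢ ln pᵢ term (working shown to 5 dp, full precision carried): 0.043×(-3.14656)=-0.13530, 0.1183×(-2.13453)=-0.25252, 0.6451×(-0.43835)=-0.28278, 0.1398×(-1.96754)=-0.27506, 0.0538×(-2.92248)=-0.15723.
Sum = -1.10289, so H' = 1.103.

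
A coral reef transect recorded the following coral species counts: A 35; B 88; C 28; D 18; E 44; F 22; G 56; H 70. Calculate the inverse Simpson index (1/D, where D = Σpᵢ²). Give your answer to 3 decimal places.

Total N = 35+88+28+18+44+22+56+70 = 361, so the proportions are 0.0969529, 0.2437673, 0.0775623, 0.0498615, 0.1218837, 0.0609418, 0.1551247, 0.1939058 (working shown to 7 dp, full precision carried).
D = 0.0969529² + 0.2437673² + 0.0775623² + 0.0498615² + 0.1218837² + 0.0609418² + 0.1551247² + 0.1939058² = 0.0093999 + 0.0594225 + 0.0060159 + 0.0024862 + 0.0148556 + 0.0037139 + 0.0240637 + 0.0375995 = 0.1575571.
So 1/D = 6.34690, i.e. 6.347 to 3 decimal places.

6.347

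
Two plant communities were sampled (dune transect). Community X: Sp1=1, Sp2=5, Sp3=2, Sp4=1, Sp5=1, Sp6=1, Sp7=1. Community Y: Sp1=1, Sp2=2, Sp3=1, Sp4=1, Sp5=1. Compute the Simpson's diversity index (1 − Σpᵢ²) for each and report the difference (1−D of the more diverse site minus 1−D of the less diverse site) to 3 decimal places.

0.014

Community X: N=12, proportions 0.08333, 0.41667, 0.16667, 0.08333, 0.08333, 0.08333, 0.08333, giving 1−D = 0.76389 (working shown to 5 dp, full precision carried).
Community Y: N=6, proportions 0.16667, 0.33333, 0.16667, 0.16667, 0.16667, giving 1−D = 0.77778.
Difference = |0.76389 − 0.77778| = 0.01389, i.e. 0.014 to 3 decimal places.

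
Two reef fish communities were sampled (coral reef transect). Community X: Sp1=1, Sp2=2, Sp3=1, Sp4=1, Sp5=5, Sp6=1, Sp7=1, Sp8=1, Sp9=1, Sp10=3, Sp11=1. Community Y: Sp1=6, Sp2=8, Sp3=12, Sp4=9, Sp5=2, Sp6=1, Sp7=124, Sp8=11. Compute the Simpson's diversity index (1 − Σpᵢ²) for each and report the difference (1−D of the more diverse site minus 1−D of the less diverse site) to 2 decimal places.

Community X: N=18, proportions 0.0556, 0.1111, 0.0556, 0.0556, 0.2778, 0.0556, 0.0556, 0.0556, 0.0556, 0.1667, 0.0556, giving 1−D = 0.8580 (working shown to 4 dp, full precision carried).
Community Y: N=173, proportions 0.0347, 0.0462, 0.0694, 0.052, 0.0116, 0.0058, 0.7168, 0.0636, giving 1−D = 0.4712.
Difference = |0.8580 − 0.4712| = 0.3868, i.e. 0.39 to 2 decimal places.

0.39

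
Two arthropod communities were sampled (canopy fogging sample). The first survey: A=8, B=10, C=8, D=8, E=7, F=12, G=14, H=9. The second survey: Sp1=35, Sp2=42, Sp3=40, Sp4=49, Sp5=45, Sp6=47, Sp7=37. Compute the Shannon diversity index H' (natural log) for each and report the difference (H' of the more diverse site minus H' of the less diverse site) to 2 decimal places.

The first survey: N=76, proportions 0.1053, 0.1316, 0.1053, 0.1053, 0.0921, 0.1579, 0.1842, 0.1184, giving H' = 2.0532 (working shown to 4 dp, full precision carried).
The second survey: N=295, proportions 0.1186, 0.1424, 0.1356, 0.1661, 0.1525, 0.1593, 0.1254, giving H' = 1.9394.
Difference = |2.0532 − 1.9394| = 0.1138, i.e. 0.11 to 2 decimal places.

0.11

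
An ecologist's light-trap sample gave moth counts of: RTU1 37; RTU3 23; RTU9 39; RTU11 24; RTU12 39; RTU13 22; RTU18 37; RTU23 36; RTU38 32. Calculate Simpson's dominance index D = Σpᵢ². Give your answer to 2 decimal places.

Total N = 37+23+39+24+39+22+37+36+32 = 289, so the proportions are 0.128, 0.0796, 0.1349, 0.083, 0.1349, 0.0761, 0.128, 0.1246, 0.1107 (working shown to 4 dp, full precision carried).
D = 0.128² + 0.0796² + 0.1349² + 0.083² + 0.1349² + 0.0761² + 0.128² + 0.1246² + 0.1107² = 0.0164 + 0.0063 + 0.0182 + 0.0069 + 0.0182 + 0.0058 + 0.0164 + 0.0155 + 0.0123 = 0.1160.
To 2 decimal places, D = 0.12.

0.12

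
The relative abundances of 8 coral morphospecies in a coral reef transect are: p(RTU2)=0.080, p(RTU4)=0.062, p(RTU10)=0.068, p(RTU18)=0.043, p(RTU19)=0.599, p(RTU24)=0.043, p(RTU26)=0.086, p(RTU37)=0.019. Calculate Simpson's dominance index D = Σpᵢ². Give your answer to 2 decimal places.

D = 0.08² + 0.062² + 0.068² + 0.043² + 0.599² + 0.043² + 0.086² + 0.019² = 0.0064 + 0.0038 + 0.0046 + 0.0018 + 0.3588 + 0.0018 + 0.0074 + 0.0004 = 0.3851 (working shown to 4 dp, full precision carried).
To 2 decimal places, D = 0.39.

0.39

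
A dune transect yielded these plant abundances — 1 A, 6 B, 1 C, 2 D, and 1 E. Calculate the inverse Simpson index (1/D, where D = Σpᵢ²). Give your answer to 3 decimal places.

2.814

Total N = 1+6+1+2+1 = 11, so the proportions are 0.090909, 0.545455, 0.090909, 0.181818, 0.090909 (working shown to 6 dp, full precision carried).
D = 0.090909² + 0.545455² + 0.090909² + 0.181818² + 0.090909² = 0.008264 + 0.297521 + 0.008264 + 0.033058 + 0.008264 = 0.355372.
So 1/D = 2.81395, i.e. 2.814 to 3 decimal places.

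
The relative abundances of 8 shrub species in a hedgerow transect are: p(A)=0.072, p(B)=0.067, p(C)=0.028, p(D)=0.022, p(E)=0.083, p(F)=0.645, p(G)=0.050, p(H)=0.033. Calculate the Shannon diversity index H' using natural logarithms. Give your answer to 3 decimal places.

Each pᵢ ln pᵢ term (working shown to 5 dp, full precision carried): 0.072×(-2.63109)=-0.18944, 0.067×(-2.70306)=-0.18111, 0.028×(-3.57555)=-0.10012, 0.022×(-3.81671)=-0.08397, 0.083×(-2.48891)=-0.20658, 0.645×(-0.43850)=-0.28284, 0.05×(-2.99573)=-0.14979, 0.033×(-3.41125)=-0.11257.
Sum = -1.30640, so H' = 1.306.

1.306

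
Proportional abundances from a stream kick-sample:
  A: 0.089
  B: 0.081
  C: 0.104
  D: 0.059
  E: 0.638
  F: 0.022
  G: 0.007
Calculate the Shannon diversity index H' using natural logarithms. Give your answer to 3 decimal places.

1.227

Each pᵢ ln pᵢ term (working shown to 5 dp, full precision carried): 0.089×(-2.41912)=-0.21530, 0.081×(-2.51331)=-0.20358, 0.104×(-2.26336)=-0.23539, 0.059×(-2.83022)=-0.16698, 0.638×(-0.44942)=-0.28673, 0.022×(-3.81671)=-0.08397, 0.007×(-4.96185)=-0.03473.
Sum = -1.22668, so H' = 1.227.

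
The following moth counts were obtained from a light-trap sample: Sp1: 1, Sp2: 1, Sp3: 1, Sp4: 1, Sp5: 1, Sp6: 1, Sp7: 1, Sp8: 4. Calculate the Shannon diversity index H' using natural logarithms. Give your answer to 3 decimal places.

1.894

Total N = 1+1+1+1+1+1+1+4 = 11, so the proportions are 0.09091, 0.09091, 0.09091, 0.09091, 0.09091, 0.09091, 0.09091, 0.36364 (working shown to 5 dp, full precision carried).
Each pᵢ ln pᵢ term: 0.09091×(-2.39790)=-0.21799, 0.09091×(-2.39790)=-0.21799, 0.09091×(-2.39790)=-0.21799, 0.09091×(-2.39790)=-0.21799, 0.09091×(-2.39790)=-0.21799, 0.09091×(-2.39790)=-0.21799, 0.09091×(-2.39790)=-0.21799, 0.36364×(-1.01160)=-0.36785.
Sum = -1.89379, so H' = 1.894.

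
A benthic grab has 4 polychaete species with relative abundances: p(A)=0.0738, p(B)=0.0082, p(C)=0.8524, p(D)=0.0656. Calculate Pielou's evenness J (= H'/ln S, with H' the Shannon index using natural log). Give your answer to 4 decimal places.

H' = −Σ pᵢ ln pᵢ = −((-0.192352) + (-0.039390) + (-0.136128) + (-0.178706)) = 0.546576 (working shown to 6 dp, full precision carried).
With S = 4 species, ln S = 1.386294, so J = 0.546576/1.386294 = 0.394271, i.e. 0.3943 to 4 decimal places.

0.3943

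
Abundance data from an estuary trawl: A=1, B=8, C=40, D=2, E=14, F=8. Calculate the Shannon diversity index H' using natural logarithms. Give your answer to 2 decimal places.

1.29

Total N = 1+8+40+2+14+8 = 73, so the proportions are 0.0137, 0.1096, 0.5479, 0.0274, 0.1918, 0.1096 (working shown to 4 dp, full precision carried).
Each pᵢ ln pᵢ term: 0.0137×(-4.2905)=-0.0588, 0.1096×(-2.2110)=-0.2423, 0.5479×(-0.6016)=-0.3296, 0.0274×(-3.5973)=-0.0986, 0.1918×(-1.6514)=-0.3167, 0.1096×(-2.2110)=-0.2423.
Sum = -1.2883, so H' = 1.29.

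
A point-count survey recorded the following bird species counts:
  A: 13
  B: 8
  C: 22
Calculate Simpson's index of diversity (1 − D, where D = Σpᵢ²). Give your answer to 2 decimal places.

0.61

Total N = 13+8+22 = 43, so the proportions are 0.3023, 0.186, 0.5116 (working shown to 4 dp, full precision carried).
D = 0.3023² + 0.186² + 0.5116² = 0.0914 + 0.0346 + 0.2618 = 0.3878.
So 1 − D = 0.6122, i.e. 0.61 to 2 decimal places.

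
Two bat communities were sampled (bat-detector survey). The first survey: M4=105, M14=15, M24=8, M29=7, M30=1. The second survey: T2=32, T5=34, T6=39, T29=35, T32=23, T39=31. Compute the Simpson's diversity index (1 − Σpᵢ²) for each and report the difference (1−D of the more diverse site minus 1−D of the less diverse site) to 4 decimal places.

The first survey: N=136, proportions 0.772059, 0.110294, 0.058824, 0.051471, 0.007353, giving 1−D = 0.385597 (working shown to 6 dp, full precision carried).
The second survey: N=194, proportions 0.164948, 0.175258, 0.201031, 0.180412, 0.118557, 0.159794, giving 1−D = 0.829525.
Difference = |0.385597 − 0.829525| = 0.443928, i.e. 0.4439 to 4 decimal places.

0.4439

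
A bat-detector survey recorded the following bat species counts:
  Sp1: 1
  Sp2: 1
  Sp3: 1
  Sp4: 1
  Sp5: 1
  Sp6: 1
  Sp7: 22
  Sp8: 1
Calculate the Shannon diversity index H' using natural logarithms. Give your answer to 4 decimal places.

Total N = 1+1+1+1+1+1+22+1 = 29, so the proportions are 0.034483, 0.034483, 0.034483, 0.034483, 0.034483, 0.034483, 0.758621, 0.034483 (working shown to 6 dp, full precision carried).
Each pᵢ ln pᵢ term: 0.034483×(-3.367296)=-0.116114, 0.034483×(-3.367296)=-0.116114, 0.034483×(-3.367296)=-0.116114, 0.034483×(-3.367296)=-0.116114, 0.034483×(-3.367296)=-0.116114, 0.034483×(-3.367296)=-0.116114, 0.758621×(-0.276253)=-0.209572, 0.034483×(-3.367296)=-0.116114.
Sum = -1.022367, so H' = 1.0224.

1.0224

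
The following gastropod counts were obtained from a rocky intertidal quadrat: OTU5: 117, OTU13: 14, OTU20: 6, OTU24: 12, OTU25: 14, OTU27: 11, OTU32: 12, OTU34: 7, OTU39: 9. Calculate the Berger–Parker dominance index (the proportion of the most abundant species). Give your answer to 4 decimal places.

Total N = 117+14+6+12+14+11+12+7+9 = 202, so the proportions are 0.579208, 0.069307, 0.029703, 0.059406, 0.069307, 0.054455, 0.059406, 0.034653, 0.044554 (working shown to 6 dp, full precision carried).
The largest proportion is 0.579208, i.e. d = 0.5792 to 4 decimal places.

0.5792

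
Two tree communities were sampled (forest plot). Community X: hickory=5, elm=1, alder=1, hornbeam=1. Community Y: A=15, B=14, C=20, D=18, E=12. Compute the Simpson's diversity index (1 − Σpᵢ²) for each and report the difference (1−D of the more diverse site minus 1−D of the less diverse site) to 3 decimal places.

0.231

Community X: N=8, proportions 0.625, 0.125, 0.125, 0.125, giving 1−D = 0.56250 (working shown to 5 dp, full precision carried).
Community Y: N=79, proportions 0.18987, 0.17722, 0.25316, 0.22785, 0.1519, giving 1−D = 0.79346.
Difference = |0.56250 − 0.79346| = 0.23096, i.e. 0.231 to 3 decimal places.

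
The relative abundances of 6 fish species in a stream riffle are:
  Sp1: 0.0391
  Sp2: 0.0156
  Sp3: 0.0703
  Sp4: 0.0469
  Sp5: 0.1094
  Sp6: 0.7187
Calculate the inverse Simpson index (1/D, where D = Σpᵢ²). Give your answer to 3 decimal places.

1.861

D = 0.0391² + 0.0156² + 0.0703² + 0.0469² + 0.1094² + 0.7187² = 0.001529 + 0.000243 + 0.004942 + 0.002200 + 0.011968 + 0.516530 = 0.537412 (working shown to 6 dp, full precision carried).
So 1/D = 1.86077, i.e. 1.861 to 3 decimal places.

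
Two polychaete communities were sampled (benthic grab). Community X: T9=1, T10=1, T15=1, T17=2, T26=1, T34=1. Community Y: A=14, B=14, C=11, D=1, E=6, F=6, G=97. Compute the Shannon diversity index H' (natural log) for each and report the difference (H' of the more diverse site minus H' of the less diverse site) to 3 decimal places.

0.539

Community X: N=7, proportions 0.14286, 0.14286, 0.14286, 0.28571, 0.14286, 0.14286, giving H' = 1.74787 (working shown to 5 dp, full precision carried).
Community Y: N=149, proportions 0.09396, 0.09396, 0.07383, 0.00671, 0.04027, 0.04027, 0.65101, giving H' = 1.20852.
Difference = |1.74787 − 1.20852| = 0.53935, i.e. 0.539 to 3 decimal places.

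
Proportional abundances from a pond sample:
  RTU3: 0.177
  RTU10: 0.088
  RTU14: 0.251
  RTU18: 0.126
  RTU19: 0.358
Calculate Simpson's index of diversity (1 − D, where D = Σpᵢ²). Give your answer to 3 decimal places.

0.754

D = 0.177² + 0.088² + 0.251² + 0.126² + 0.358² = 0.03133 + 0.00774 + 0.06300 + 0.01588 + 0.12816 = 0.24611 (working shown to 5 dp, full precision carried).
So 1 − D = 0.75389, i.e. 0.754 to 3 decimal places.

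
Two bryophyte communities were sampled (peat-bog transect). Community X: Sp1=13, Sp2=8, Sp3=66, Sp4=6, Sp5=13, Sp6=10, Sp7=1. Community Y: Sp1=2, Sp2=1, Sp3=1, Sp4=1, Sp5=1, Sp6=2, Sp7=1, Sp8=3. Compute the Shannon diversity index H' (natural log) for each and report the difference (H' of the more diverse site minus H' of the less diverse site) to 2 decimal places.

0.58

Community X: N=117, proportions 0.1111, 0.0684, 0.5641, 0.0513, 0.1111, 0.0855, 0.0085, giving H' = 1.3979 (working shown to 4 dp, full precision carried).
Community Y: N=12, proportions 0.1667, 0.0833, 0.0833, 0.0833, 0.0833, 0.1667, 0.0833, 0.25, giving H' = 1.9792.
Difference = |1.3979 − 1.9792| = 0.5813, i.e. 0.58 to 2 decimal places.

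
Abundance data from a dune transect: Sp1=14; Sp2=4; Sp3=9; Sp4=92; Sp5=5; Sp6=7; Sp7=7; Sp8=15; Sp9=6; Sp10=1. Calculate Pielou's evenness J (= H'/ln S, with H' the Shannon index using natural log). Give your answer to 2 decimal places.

0.67

Total N = 14+4+9+92+5+7+7+15+6+1 = 160, so the proportions are 0.0875, 0.025, 0.0563, 0.575, 0.0312, 0.0437, 0.0437, 0.0938, 0.0375, 0.0063 (working shown to 4 dp, full precision carried).
H' = −Σ pᵢ ln pᵢ = −((-0.2132) + (-0.0922) + (-0.1619) + (-0.3182) + (-0.1083) + (-0.1369) + (-0.1369) + (-0.2219) + (-0.1231) + (-0.0317)) = 1.5443.
With S = 10 species, ln S = 2.3026, so J = 1.5443/2.3026 = 0.6707, i.e. 0.67 to 2 decimal places.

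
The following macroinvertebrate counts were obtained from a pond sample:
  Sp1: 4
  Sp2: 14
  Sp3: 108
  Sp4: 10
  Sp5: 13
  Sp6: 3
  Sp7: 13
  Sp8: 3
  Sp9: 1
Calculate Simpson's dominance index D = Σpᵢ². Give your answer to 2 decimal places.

Total N = 4+14+108+10+13+3+13+3+1 = 169, so the proportions are 0.0237, 0.0828, 0.6391, 0.0592, 0.0769, 0.0178, 0.0769, 0.0178, 0.0059 (working shown to 4 dp, full precision carried).
D = 0.0237² + 0.0828² + 0.6391² + 0.0592² + 0.0769² + 0.0178² + 0.0769² + 0.0178² + 0.0059² = 0.0006 + 0.0069 + 0.4084 + 0.0035 + 0.0059 + 0.0003 + 0.0059 + 0.0003 + 0.0000 = 0.4318.
To 2 decimal places, D = 0.43.

0.43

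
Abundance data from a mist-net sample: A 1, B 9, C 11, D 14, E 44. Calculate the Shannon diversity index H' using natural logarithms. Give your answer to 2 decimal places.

Total N = 1+9+11+14+44 = 79, so the proportions are 0.0127, 0.1139, 0.1392, 0.1772, 0.557 (working shown to 4 dp, full precision carried).
Each pᵢ ln pᵢ term: 0.0127×(-4.3694)=-0.0553, 0.1139×(-2.1722)=-0.2475, 0.1392×(-1.9716)=-0.2745, 0.1772×(-1.7304)=-0.3067, 0.557×(-0.5853)=-0.3260.
Sum = -1.2099, so H' = 1.21.

1.21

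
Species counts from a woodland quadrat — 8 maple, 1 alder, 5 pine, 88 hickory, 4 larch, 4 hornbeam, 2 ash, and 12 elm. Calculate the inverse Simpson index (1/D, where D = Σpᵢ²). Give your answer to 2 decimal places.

Total N = 8+1+5+88+4+4+2+12 = 124, so the proportions are 0.06452, 0.00806, 0.04032, 0.70968, 0.03226, 0.03226, 0.01613, 0.09677 (working shown to 5 dp, full precision carried).
D = 0.06452² + 0.00806² + 0.04032² + 0.70968² + 0.03226² + 0.03226² + 0.01613² + 0.09677² = 0.00416 + 0.00007 + 0.00163 + 0.50364 + 0.00104 + 0.00104 + 0.00026 + 0.00937 = 0.52120.
So 1/D = 1.9186, i.e. 1.92 to 2 decimal places.

1.92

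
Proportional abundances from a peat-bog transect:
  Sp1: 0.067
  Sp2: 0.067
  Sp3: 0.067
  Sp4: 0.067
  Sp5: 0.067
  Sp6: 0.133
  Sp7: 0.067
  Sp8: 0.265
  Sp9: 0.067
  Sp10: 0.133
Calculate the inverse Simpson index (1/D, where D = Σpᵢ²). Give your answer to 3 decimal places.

7.298

D = 0.067² + 0.067² + 0.067² + 0.067² + 0.067² + 0.133² + 0.067² + 0.265² + 0.067² + 0.133² = 0.0044890 + 0.0044890 + 0.0044890 + 0.0044890 + 0.0044890 + 0.0176890 + 0.0044890 + 0.0702250 + 0.0044890 + 0.0176890 = 0.1370260 (working shown to 7 dp, full precision carried).
So 1/D = 7.29789, i.e. 7.298 to 3 decimal places.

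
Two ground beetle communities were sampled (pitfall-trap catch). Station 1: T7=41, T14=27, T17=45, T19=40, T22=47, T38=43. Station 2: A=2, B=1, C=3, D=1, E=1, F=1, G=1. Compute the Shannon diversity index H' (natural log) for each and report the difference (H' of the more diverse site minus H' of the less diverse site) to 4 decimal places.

0.0565

Station 1: N=243, proportions 0.168724, 0.111111, 0.185185, 0.164609, 0.193416, 0.176955, giving H' = 1.777886 (working shown to 6 dp, full precision carried).
Station 2: N=10, proportions 0.2, 0.1, 0.3, 0.1, 0.1, 0.1, 0.1, giving H' = 1.834372.
Difference = |1.777886 − 1.834372| = 0.056486, i.e. 0.0565 to 4 decimal places.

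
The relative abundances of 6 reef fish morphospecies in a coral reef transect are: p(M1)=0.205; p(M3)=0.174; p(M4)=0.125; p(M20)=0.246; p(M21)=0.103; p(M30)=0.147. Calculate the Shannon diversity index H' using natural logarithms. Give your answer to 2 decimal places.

Each pᵢ ln pᵢ term (working shown to 4 dp, full precision carried): 0.205×(-1.5847)=-0.3249, 0.174×(-1.7487)=-0.3043, 0.125×(-2.0794)=-0.2599, 0.246×(-1.4024)=-0.3450, 0.103×(-2.2730)=-0.2341, 0.147×(-1.9173)=-0.2818.
Sum = -1.7500, so H' = 1.75.

1.75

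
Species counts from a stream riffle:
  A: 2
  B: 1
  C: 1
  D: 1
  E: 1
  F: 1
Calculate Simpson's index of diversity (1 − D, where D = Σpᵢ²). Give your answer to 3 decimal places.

Total N = 2+1+1+1+1+1 = 7, so the proportions are 0.28571, 0.14286, 0.14286, 0.14286, 0.14286, 0.14286 (working shown to 5 dp, full precision carried).
D = 0.28571² + 0.14286² + 0.14286² + 0.14286² + 0.14286² + 0.14286² = 0.08163 + 0.02041 + 0.02041 + 0.02041 + 0.02041 + 0.02041 = 0.18367.
So 1 − D = 0.81633, i.e. 0.816 to 3 decimal places.

0.816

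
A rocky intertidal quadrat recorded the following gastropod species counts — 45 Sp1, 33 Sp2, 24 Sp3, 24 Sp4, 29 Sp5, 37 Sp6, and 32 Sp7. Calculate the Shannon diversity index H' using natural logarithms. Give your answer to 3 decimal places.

1.923

Total N = 45+33+24+24+29+37+32 = 224, so the proportions are 0.20089, 0.14732, 0.10714, 0.10714, 0.12946, 0.16518, 0.14286 (working shown to 5 dp, full precision carried).
Each pᵢ ln pᵢ term: 0.20089×(-1.60498)=-0.32243, 0.14732×(-1.91514)=-0.28214, 0.10714×(-2.23359)=-0.23931, 0.10714×(-2.23359)=-0.23931, 0.12946×(-2.04435)=-0.26467, 0.16518×(-1.80073)=-0.29744, 0.14286×(-1.94591)=-0.27799.
Sum = -1.92330, so H' = 1.923.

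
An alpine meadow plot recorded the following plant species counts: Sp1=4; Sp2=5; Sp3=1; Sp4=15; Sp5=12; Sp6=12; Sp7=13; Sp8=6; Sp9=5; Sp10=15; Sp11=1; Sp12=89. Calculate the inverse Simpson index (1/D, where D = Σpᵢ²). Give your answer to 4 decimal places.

3.5472

Total N = 4+5+1+15+12+12+13+6+5+15+1+89 = 178, so the proportions are 0.02247191, 0.02808989, 0.00561798, 0.08426966, 0.06741573, 0.06741573, 0.07303371, 0.03370787, 0.02808989, 0.08426966, 0.00561798, 0.5 (working shown to 8 dp, full precision carried).
D = 0.02247191² + 0.02808989² + 0.00561798² + 0.08426966² + 0.06741573² + 0.06741573² + 0.07303371² + 0.03370787² + 0.02808989² + 0.08426966² + 0.00561798² + 0.5² = 0.00050499 + 0.00078904 + 0.00003156 + 0.00710138 + 0.00454488 + 0.00454488 + 0.00533392 + 0.00113622 + 0.00078904 + 0.00710138 + 0.00003156 + 0.25000000 = 0.28190885.
So 1/D = 3.547246, i.e. 3.5472 to 4 decimal places.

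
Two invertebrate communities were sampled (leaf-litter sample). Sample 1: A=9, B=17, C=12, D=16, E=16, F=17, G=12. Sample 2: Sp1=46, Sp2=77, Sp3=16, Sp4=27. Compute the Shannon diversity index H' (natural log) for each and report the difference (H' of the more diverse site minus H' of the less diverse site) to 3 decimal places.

0.691

Sample 1: N=99, proportions 0.0909091, 0.1717172, 0.1212121, 0.1616162, 0.1616162, 0.1717172, 0.1212121, giving H' = 1.9237575 (working shown to 7 dp, full precision carried).
Sample 2: N=166, proportions 0.2771084, 0.4638554, 0.0963855, 0.1626506, giving H' = 1.2328340.
Difference = |1.9237575 − 1.2328340| = 0.6909235, i.e. 0.691 to 3 decimal places.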